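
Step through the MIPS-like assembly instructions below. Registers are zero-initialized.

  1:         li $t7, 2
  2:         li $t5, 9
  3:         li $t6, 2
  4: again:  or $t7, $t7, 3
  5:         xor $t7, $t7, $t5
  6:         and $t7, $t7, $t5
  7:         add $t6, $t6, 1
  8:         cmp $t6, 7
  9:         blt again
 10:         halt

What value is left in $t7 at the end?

after li $t7, 2: $t7=2
after li $t5, 9: $t5=9
after li $t6, 2: $t6=2
after or $t7, $t7, 3: $t7=2|3=3
after xor $t7, $t7, $t5: $t7=3^9=10
after and $t7, $t7, $t5: $t7=10&9=8
after add $t6, $t6, 1: $t6=2+1=3
cmp $t6, 7  (cmp 3,7)
blt again: taken
after or $t7, $t7, 3: $t7=8|3=11
after xor $t7, $t7, $t5: $t7=11^9=2
after and $t7, $t7, $t5: $t7=2&9=0
after add $t6, $t6, 1: $t6=3+1=4
cmp $t6, 7  (cmp 4,7)
blt again: taken
after or $t7, $t7, 3: $t7=0|3=3
after xor $t7, $t7, $t5: $t7=3^9=10
after and $t7, $t7, $t5: $t7=10&9=8
after add $t6, $t6, 1: $t6=4+1=5
cmp $t6, 7  (cmp 5,7)
blt again: taken
after or $t7, $t7, 3: $t7=8|3=11
after xor $t7, $t7, $t5: $t7=11^9=2
after and $t7, $t7, $t5: $t7=2&9=0
after add $t6, $t6, 1: $t6=5+1=6
cmp $t6, 7  (cmp 6,7)
blt again: taken
after or $t7, $t7, 3: $t7=0|3=3
after xor $t7, $t7, $t5: $t7=3^9=10
after and $t7, $t7, $t5: $t7=10&9=8
after add $t6, $t6, 1: $t6=6+1=7
cmp $t6, 7  (cmp 7,7)
blt again: not taken
halt.

8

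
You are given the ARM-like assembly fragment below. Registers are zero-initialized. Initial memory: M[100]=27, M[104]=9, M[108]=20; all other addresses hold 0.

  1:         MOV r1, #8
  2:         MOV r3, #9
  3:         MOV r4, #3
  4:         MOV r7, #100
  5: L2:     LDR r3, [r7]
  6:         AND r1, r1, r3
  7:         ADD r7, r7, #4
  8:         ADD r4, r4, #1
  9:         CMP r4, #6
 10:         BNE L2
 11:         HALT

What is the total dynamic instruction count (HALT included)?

23

MOV r1, #8 → r1=8
MOV r3, #9 → r3=9
MOV r4, #3 → r4=3
MOV r7, #100 → r7=100
LDR r3, [r7] → r3=M[100]=27
AND r1, r1, r3 → r1=8&27=8
ADD r7, r7, #4 → r7=100+4=104
ADD r4, r4, #1 → r4=3+1=4
CMP r4, #6  (cmp 4,6)
BNE L2: taken
LDR r3, [r7] → r3=M[104]=9
AND r1, r1, r3 → r1=8&9=8
ADD r7, r7, #4 → r7=104+4=108
ADD r4, r4, #1 → r4=4+1=5
CMP r4, #6  (cmp 5,6)
BNE L2: taken
LDR r3, [r7] → r3=M[108]=20
AND r1, r1, r3 → r1=8&20=0
ADD r7, r7, #4 → r7=108+4=112
ADD r4, r4, #1 → r4=5+1=6
CMP r4, #6  (cmp 6,6)
BNE L2: not taken
halt.
Total executed instructions: 23.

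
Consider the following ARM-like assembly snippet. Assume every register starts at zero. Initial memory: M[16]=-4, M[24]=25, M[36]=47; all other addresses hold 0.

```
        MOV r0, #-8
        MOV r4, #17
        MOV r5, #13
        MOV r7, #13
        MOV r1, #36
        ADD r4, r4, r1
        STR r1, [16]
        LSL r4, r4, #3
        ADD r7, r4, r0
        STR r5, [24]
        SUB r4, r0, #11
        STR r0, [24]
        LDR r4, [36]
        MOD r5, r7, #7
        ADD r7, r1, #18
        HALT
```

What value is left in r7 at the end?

MOV r0, #-8 → r0=-8
MOV r4, #17 → r4=17
MOV r5, #13 → r5=13
MOV r7, #13 → r7=13
MOV r1, #36 → r1=36
ADD r4, r4, r1 → r4=17+36=53
STR r1, [16] → M[16]=36
LSL r4, r4, #3 → r4=53<<3=424
ADD r7, r4, r0 → r7=424+(-8)=416
STR r5, [24] → M[24]=13
SUB r4, r0, #11 → r4=(-8)-11=-19
STR r0, [24] → M[24]=-8
LDR r4, [36] → r4=M[36]=47
MOD r5, r7, #7 → r5=416%7=3
ADD r7, r1, #18 → r7=36+18=54
halt.

54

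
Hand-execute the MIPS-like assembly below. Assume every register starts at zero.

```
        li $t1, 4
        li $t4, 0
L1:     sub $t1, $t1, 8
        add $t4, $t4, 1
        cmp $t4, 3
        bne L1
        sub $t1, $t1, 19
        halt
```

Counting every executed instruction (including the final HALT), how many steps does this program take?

li $t1, 4 → $t1=4
li $t4, 0 → $t4=0
sub $t1, $t1, 8 → $t1=4-8=-4
add $t4, $t4, 1 → $t4=0+1=1
cmp $t4, 3  (cmp 1,3)
bne L1: taken
sub $t1, $t1, 8 → $t1=(-4)-8=-12
add $t4, $t4, 1 → $t4=1+1=2
cmp $t4, 3  (cmp 2,3)
bne L1: taken
sub $t1, $t1, 8 → $t1=(-12)-8=-20
add $t4, $t4, 1 → $t4=2+1=3
cmp $t4, 3  (cmp 3,3)
bne L1: not taken
sub $t1, $t1, 19 → $t1=(-20)-19=-39
halt.
Total executed instructions: 16.

16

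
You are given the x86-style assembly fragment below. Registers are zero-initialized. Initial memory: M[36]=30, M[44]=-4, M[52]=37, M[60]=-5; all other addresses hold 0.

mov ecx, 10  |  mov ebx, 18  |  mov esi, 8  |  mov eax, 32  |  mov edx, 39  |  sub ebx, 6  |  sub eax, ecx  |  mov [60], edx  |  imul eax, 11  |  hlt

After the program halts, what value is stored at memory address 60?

39

after mov ecx, 10: ecx=10
after mov ebx, 18: ebx=18
after mov esi, 8: esi=8
after mov eax, 32: eax=32
after mov edx, 39: edx=39
after sub ebx, 6: ebx=18-6=12
after sub eax, ecx: eax=32-10=22
mov [60], edx → M[60]=39
after imul eax, 11: eax=22*11=242
halt.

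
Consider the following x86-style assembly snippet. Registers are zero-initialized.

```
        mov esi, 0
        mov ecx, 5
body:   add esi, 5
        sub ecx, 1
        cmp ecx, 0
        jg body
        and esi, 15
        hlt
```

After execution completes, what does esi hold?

esi=0
ecx=5
esi=0+5=5
ecx=5-1=4
cmp ecx, 0  (cmp 4,0)
jg body: taken
esi=5+5=10
ecx=4-1=3
cmp ecx, 0  (cmp 3,0)
jg body: taken
esi=10+5=15
ecx=3-1=2
cmp ecx, 0  (cmp 2,0)
jg body: taken
esi=15+5=20
ecx=2-1=1
cmp ecx, 0  (cmp 1,0)
jg body: taken
esi=20+5=25
ecx=1-1=0
cmp ecx, 0  (cmp 0,0)
jg body: not taken
esi=25&15=9
halt.

9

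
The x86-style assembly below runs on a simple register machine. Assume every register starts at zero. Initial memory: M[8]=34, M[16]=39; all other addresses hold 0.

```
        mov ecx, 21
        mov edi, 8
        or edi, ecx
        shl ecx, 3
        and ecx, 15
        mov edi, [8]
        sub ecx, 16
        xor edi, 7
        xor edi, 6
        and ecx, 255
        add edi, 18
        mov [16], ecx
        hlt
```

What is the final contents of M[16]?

after mov ecx, 21: ecx=21
after mov edi, 8: edi=8
after or edi, ecx: edi=8|21=29
after shl ecx, 3: ecx=21<<3=168
after and ecx, 15: ecx=168&15=8
after mov edi, [8]: edi=M[8]=34
after sub ecx, 16: ecx=8-16=-8
after xor edi, 7: edi=34^7=37
after xor edi, 6: edi=37^6=35
after and ecx, 255: ecx=(-8)&255=248
after add edi, 18: edi=35+18=53
mov [16], ecx → M[16]=248
halt.

248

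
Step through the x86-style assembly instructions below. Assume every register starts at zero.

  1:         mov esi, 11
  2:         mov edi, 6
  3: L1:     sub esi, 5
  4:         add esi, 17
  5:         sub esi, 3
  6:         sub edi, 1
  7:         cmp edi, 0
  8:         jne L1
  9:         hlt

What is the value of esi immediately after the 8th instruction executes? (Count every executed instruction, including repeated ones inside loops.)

20

mov esi, 11 → esi=11
mov edi, 6 → edi=6
sub esi, 5 → esi=11-5=6
add esi, 17 → esi=6+17=23
sub esi, 3 → esi=23-3=20
sub edi, 1 → edi=6-1=5
cmp edi, 0  (cmp 5,0)
jne L1: taken
After step 8: esi = 20.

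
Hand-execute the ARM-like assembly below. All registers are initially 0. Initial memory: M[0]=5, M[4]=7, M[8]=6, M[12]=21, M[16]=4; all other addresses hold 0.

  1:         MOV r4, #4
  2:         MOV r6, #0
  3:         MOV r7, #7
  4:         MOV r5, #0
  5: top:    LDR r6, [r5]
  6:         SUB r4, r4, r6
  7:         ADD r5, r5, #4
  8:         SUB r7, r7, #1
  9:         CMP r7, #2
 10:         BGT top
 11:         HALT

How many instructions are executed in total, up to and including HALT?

after MOV r4, #4: r4=4
after MOV r6, #0: r6=0
after MOV r7, #7: r7=7
after MOV r5, #0: r5=0
after LDR r6, [r5]: r6=M[0]=5
after SUB r4, r4, r6: r4=4-5=-1
after ADD r5, r5, #4: r5=0+4=4
after SUB r7, r7, #1: r7=7-1=6
CMP r7, #2  (cmp 6,2)
BGT top: taken
after LDR r6, [r5]: r6=M[4]=7
after SUB r4, r4, r6: r4=(-1)-7=-8
after ADD r5, r5, #4: r5=4+4=8
after SUB r7, r7, #1: r7=6-1=5
CMP r7, #2  (cmp 5,2)
BGT top: taken
after LDR r6, [r5]: r6=M[8]=6
after SUB r4, r4, r6: r4=(-8)-6=-14
after ADD r5, r5, #4: r5=8+4=12
after SUB r7, r7, #1: r7=5-1=4
CMP r7, #2  (cmp 4,2)
BGT top: taken
after LDR r6, [r5]: r6=M[12]=21
after SUB r4, r4, r6: r4=(-14)-21=-35
after ADD r5, r5, #4: r5=12+4=16
after SUB r7, r7, #1: r7=4-1=3
CMP r7, #2  (cmp 3,2)
BGT top: taken
after LDR r6, [r5]: r6=M[16]=4
after SUB r4, r4, r6: r4=(-35)-4=-39
after ADD r5, r5, #4: r5=16+4=20
after SUB r7, r7, #1: r7=3-1=2
CMP r7, #2  (cmp 2,2)
BGT top: not taken
halt.
Total executed instructions: 35.

35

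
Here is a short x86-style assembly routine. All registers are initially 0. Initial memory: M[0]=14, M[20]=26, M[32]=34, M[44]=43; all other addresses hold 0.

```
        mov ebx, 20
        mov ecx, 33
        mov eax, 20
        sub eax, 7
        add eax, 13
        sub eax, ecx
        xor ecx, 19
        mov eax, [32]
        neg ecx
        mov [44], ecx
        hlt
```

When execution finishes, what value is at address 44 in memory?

-50

ebx=20
ecx=33
eax=20
eax=20-7=13
eax=13+13=26
eax=26-33=-7
ecx=33^19=50
eax=M[32]=34
ecx=-(50)=-50
mov [44], ecx → M[44]=-50
halt.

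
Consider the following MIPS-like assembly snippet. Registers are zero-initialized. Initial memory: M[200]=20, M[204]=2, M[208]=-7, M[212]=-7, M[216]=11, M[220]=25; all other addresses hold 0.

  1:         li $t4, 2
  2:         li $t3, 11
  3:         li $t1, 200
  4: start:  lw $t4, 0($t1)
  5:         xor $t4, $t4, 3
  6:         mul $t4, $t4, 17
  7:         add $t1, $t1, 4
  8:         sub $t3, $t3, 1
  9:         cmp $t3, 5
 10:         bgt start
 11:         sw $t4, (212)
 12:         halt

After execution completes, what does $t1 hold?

224

$t4=2
$t3=11
$t1=200
$t4=M[200]=20
$t4=20^3=23
$t4=23*17=391
$t1=200+4=204
$t3=11-1=10
cmp $t3, 5  (cmp 10,5)
bgt start: taken
$t4=M[204]=2
$t4=2^3=1
$t4=1*17=17
$t1=204+4=208
$t3=10-1=9
cmp $t3, 5  (cmp 9,5)
bgt start: taken
$t4=M[208]=-7
$t4=(-7)^3=-6
$t4=(-6)*17=-102
$t1=208+4=212
$t3=9-1=8
cmp $t3, 5  (cmp 8,5)
bgt start: taken
$t4=M[212]=-7
$t4=(-7)^3=-6
$t4=(-6)*17=-102
$t1=212+4=216
$t3=8-1=7
cmp $t3, 5  (cmp 7,5)
bgt start: taken
$t4=M[216]=11
$t4=11^3=8
$t4=8*17=136
$t1=216+4=220
$t3=7-1=6
cmp $t3, 5  (cmp 6,5)
bgt start: taken
$t4=M[220]=25
$t4=25^3=26
$t4=26*17=442
$t1=220+4=224
$t3=6-1=5
cmp $t3, 5  (cmp 5,5)
bgt start: not taken
sw $t4, (212) → M[212]=442
halt.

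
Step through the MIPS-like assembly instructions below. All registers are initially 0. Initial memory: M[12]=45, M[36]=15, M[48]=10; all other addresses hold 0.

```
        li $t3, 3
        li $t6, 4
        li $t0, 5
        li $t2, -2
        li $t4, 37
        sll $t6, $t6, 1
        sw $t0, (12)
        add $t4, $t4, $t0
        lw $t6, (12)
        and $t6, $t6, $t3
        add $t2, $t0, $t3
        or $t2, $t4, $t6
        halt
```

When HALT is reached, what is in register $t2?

43

li $t3, 3 → $t3=3
li $t6, 4 → $t6=4
li $t0, 5 → $t0=5
li $t2, -2 → $t2=-2
li $t4, 37 → $t4=37
sll $t6, $t6, 1 → $t6=4<<1=8
sw $t0, (12) → M[12]=5
add $t4, $t4, $t0 → $t4=37+5=42
lw $t6, (12) → $t6=M[12]=5
and $t6, $t6, $t3 → $t6=5&3=1
add $t2, $t0, $t3 → $t2=5+3=8
or $t2, $t4, $t6 → $t2=42|1=43
halt.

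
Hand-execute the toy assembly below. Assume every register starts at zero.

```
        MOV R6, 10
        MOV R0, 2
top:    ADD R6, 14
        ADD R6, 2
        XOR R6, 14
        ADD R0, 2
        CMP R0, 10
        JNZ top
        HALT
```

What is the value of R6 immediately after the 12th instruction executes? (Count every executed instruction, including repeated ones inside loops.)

42

MOV R6, 10 → R6=10
MOV R0, 2 → R0=2
ADD R6, 14 → R6=10+14=24
ADD R6, 2 → R6=24+2=26
XOR R6, 14 → R6=26^14=20
ADD R0, 2 → R0=2+2=4
CMP R0, 10  (cmp 4,10)
JNZ top: taken
ADD R6, 14 → R6=20+14=34
ADD R6, 2 → R6=34+2=36
XOR R6, 14 → R6=36^14=42
ADD R0, 2 → R0=4+2=6
After step 12: R6 = 42.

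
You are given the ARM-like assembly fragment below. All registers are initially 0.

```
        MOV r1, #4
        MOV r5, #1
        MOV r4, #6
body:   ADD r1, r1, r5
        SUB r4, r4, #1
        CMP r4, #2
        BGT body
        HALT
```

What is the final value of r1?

8

r1=4
r5=1
r4=6
r1=4+1=5
r4=6-1=5
CMP r4, #2  (cmp 5,2)
BGT body: taken
r1=5+1=6
r4=5-1=4
CMP r4, #2  (cmp 4,2)
BGT body: taken
r1=6+1=7
r4=4-1=3
CMP r4, #2  (cmp 3,2)
BGT body: taken
r1=7+1=8
r4=3-1=2
CMP r4, #2  (cmp 2,2)
BGT body: not taken
halt.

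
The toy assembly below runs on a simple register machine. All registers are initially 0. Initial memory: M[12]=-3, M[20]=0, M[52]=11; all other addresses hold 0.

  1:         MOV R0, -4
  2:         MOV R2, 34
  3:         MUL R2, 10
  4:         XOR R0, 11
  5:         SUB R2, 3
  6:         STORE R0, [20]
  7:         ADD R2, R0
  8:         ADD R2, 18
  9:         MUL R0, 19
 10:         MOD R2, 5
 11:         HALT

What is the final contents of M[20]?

-9

MOV R0, -4 → R0=-4
MOV R2, 34 → R2=34
MUL R2, 10 → R2=34*10=340
XOR R0, 11 → R0=(-4)^11=-9
SUB R2, 3 → R2=340-3=337
STORE R0, [20] → M[20]=-9
ADD R2, R0 → R2=337+(-9)=328
ADD R2, 18 → R2=328+18=346
MUL R0, 19 → R0=(-9)*19=-171
MOD R2, 5 → R2=346%5=1
halt.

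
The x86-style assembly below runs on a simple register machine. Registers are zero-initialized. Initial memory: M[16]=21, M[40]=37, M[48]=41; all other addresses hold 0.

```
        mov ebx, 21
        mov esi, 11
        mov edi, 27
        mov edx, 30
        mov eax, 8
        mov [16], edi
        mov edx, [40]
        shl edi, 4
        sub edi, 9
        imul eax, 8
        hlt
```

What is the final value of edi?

423

ebx=21
esi=11
edi=27
edx=30
eax=8
mov [16], edi → M[16]=27
edx=M[40]=37
edi=27<<4=432
edi=432-9=423
eax=8*8=64
halt.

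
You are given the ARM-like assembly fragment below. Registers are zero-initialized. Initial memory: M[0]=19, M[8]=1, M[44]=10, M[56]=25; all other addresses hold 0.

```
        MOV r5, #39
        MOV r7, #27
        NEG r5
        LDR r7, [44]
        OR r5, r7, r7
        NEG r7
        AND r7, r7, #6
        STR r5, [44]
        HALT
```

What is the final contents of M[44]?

10

MOV r5, #39 → r5=39
MOV r7, #27 → r7=27
NEG r5 → r5=-(39)=-39
LDR r7, [44] → r7=M[44]=10
OR r5, r7, r7 → r5=10|10=10
NEG r7 → r7=-(10)=-10
AND r7, r7, #6 → r7=(-10)&6=6
STR r5, [44] → M[44]=10
halt.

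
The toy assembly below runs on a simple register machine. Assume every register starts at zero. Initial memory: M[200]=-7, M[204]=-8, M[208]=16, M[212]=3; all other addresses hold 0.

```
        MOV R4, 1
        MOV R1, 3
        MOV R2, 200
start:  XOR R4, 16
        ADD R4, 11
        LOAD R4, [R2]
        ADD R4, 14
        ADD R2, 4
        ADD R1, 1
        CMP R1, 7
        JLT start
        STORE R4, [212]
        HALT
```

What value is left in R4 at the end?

R4=1
R1=3
R2=200
R4=1^16=17
R4=17+11=28
R4=M[200]=-7
R4=(-7)+14=7
R2=200+4=204
R1=3+1=4
CMP R1, 7  (cmp 4,7)
JLT start: taken
R4=7^16=23
R4=23+11=34
R4=M[204]=-8
R4=(-8)+14=6
R2=204+4=208
R1=4+1=5
CMP R1, 7  (cmp 5,7)
JLT start: taken
R4=6^16=22
R4=22+11=33
R4=M[208]=16
R4=16+14=30
R2=208+4=212
R1=5+1=6
CMP R1, 7  (cmp 6,7)
JLT start: taken
R4=30^16=14
R4=14+11=25
R4=M[212]=3
R4=3+14=17
R2=212+4=216
R1=6+1=7
CMP R1, 7  (cmp 7,7)
JLT start: not taken
STORE R4, [212] → M[212]=17
halt.

17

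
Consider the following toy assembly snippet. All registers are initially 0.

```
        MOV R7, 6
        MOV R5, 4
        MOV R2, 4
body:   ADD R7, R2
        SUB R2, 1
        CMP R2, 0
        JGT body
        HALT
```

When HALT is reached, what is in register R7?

16

R7=6
R5=4
R2=4
R7=6+4=10
R2=4-1=3
CMP R2, 0  (cmp 3,0)
JGT body: taken
R7=10+3=13
R2=3-1=2
CMP R2, 0  (cmp 2,0)
JGT body: taken
R7=13+2=15
R2=2-1=1
CMP R2, 0  (cmp 1,0)
JGT body: taken
R7=15+1=16
R2=1-1=0
CMP R2, 0  (cmp 0,0)
JGT body: not taken
halt.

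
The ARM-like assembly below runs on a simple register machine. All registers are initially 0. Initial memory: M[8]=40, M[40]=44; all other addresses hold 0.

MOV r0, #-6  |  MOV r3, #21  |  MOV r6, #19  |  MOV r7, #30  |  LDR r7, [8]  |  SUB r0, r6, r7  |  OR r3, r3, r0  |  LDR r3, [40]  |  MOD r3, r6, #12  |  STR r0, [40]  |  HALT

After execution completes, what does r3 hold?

r0=-6
r3=21
r6=19
r7=30
r7=M[8]=40
r0=19-40=-21
r3=21|(-21)=-1
r3=M[40]=44
r3=19%12=7
STR r0, [40] → M[40]=-21
halt.

7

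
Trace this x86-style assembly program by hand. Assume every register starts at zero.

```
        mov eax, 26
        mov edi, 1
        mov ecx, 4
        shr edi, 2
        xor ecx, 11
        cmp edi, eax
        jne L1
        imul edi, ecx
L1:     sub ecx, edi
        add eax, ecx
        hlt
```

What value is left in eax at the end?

41

after mov eax, 26: eax=26
after mov edi, 1: edi=1
after mov ecx, 4: ecx=4
after shr edi, 2: edi=1>>2=0
after xor ecx, 11: ecx=4^11=15
cmp edi, eax  (cmp 0,26)
jne L1: taken
after sub ecx, edi: ecx=15-0=15
after add eax, ecx: eax=26+15=41
halt.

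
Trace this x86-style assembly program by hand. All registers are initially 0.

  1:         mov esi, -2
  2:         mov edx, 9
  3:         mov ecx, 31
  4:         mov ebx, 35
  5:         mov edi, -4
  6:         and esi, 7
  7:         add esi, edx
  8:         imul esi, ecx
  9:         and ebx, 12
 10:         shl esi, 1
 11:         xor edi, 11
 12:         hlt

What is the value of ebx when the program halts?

after mov esi, -2: esi=-2
after mov edx, 9: edx=9
after mov ecx, 31: ecx=31
after mov ebx, 35: ebx=35
after mov edi, -4: edi=-4
after and esi, 7: esi=(-2)&7=6
after add esi, edx: esi=6+9=15
after imul esi, ecx: esi=15*31=465
after and ebx, 12: ebx=35&12=0
after shl esi, 1: esi=465<<1=930
after xor edi, 11: edi=(-4)^11=-9
halt.

0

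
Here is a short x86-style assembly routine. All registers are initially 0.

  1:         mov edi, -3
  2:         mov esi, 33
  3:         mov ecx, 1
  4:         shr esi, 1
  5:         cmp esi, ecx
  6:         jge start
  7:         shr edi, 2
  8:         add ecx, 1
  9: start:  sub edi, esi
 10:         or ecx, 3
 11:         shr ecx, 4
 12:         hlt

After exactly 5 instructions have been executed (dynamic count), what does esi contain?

mov edi, -3 → edi=-3
mov esi, 33 → esi=33
mov ecx, 1 → ecx=1
shr esi, 1 → esi=33>>1=16
cmp esi, ecx  (cmp 16,1)
After step 5: esi = 16.

16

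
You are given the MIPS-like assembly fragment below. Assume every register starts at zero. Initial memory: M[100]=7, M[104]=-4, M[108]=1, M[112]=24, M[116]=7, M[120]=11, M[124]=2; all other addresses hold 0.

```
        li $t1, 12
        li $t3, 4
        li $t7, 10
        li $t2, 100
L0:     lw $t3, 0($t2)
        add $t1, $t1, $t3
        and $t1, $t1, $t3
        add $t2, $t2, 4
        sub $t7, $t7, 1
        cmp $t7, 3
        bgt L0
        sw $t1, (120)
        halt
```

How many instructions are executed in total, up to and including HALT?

55

li $t1, 12 → $t1=12
li $t3, 4 → $t3=4
li $t7, 10 → $t7=10
li $t2, 100 → $t2=100
lw $t3, 0($t2) → $t3=M[100]=7
add $t1, $t1, $t3 → $t1=12+7=19
and $t1, $t1, $t3 → $t1=19&7=3
add $t2, $t2, 4 → $t2=100+4=104
sub $t7, $t7, 1 → $t7=10-1=9
cmp $t7, 3  (cmp 9,3)
bgt L0: taken
lw $t3, 0($t2) → $t3=M[104]=-4
add $t1, $t1, $t3 → $t1=3+(-4)=-1
and $t1, $t1, $t3 → $t1=(-1)&(-4)=-4
add $t2, $t2, 4 → $t2=104+4=108
sub $t7, $t7, 1 → $t7=9-1=8
cmp $t7, 3  (cmp 8,3)
bgt L0: taken
lw $t3, 0($t2) → $t3=M[108]=1
add $t1, $t1, $t3 → $t1=(-4)+1=-3
and $t1, $t1, $t3 → $t1=(-3)&1=1
add $t2, $t2, 4 → $t2=108+4=112
sub $t7, $t7, 1 → $t7=8-1=7
cmp $t7, 3  (cmp 7,3)
bgt L0: taken
lw $t3, 0($t2) → $t3=M[112]=24
add $t1, $t1, $t3 → $t1=1+24=25
and $t1, $t1, $t3 → $t1=25&24=24
add $t2, $t2, 4 → $t2=112+4=116
sub $t7, $t7, 1 → $t7=7-1=6
cmp $t7, 3  (cmp 6,3)
bgt L0: taken
lw $t3, 0($t2) → $t3=M[116]=7
add $t1, $t1, $t3 → $t1=24+7=31
and $t1, $t1, $t3 → $t1=31&7=7
add $t2, $t2, 4 → $t2=116+4=120
sub $t7, $t7, 1 → $t7=6-1=5
cmp $t7, 3  (cmp 5,3)
bgt L0: taken
lw $t3, 0($t2) → $t3=M[120]=11
add $t1, $t1, $t3 → $t1=7+11=18
and $t1, $t1, $t3 → $t1=18&11=2
add $t2, $t2, 4 → $t2=120+4=124
sub $t7, $t7, 1 → $t7=5-1=4
cmp $t7, 3  (cmp 4,3)
bgt L0: taken
lw $t3, 0($t2) → $t3=M[124]=2
add $t1, $t1, $t3 → $t1=2+2=4
and $t1, $t1, $t3 → $t1=4&2=0
add $t2, $t2, 4 → $t2=124+4=128
sub $t7, $t7, 1 → $t7=4-1=3
cmp $t7, 3  (cmp 3,3)
bgt L0: not taken
sw $t1, (120) → M[120]=0
halt.
Total executed instructions: 55.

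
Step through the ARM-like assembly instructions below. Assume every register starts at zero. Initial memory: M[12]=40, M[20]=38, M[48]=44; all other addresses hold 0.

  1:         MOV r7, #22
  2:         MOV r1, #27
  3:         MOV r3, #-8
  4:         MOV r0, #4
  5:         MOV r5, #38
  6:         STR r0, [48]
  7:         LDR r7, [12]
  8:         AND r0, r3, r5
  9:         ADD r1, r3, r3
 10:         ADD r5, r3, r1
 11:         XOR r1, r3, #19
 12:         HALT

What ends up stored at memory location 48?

4

r7=22
r1=27
r3=-8
r0=4
r5=38
STR r0, [48] → M[48]=4
r7=M[12]=40
r0=(-8)&38=32
r1=(-8)+(-8)=-16
r5=(-8)+(-16)=-24
r1=(-8)^19=-21
halt.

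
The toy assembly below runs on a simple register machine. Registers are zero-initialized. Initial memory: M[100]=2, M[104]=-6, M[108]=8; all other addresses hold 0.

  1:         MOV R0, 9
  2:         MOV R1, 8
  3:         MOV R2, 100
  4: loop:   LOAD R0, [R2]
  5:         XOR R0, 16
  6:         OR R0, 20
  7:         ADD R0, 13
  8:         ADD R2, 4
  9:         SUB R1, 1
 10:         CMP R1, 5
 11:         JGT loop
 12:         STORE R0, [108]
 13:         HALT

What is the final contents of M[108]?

R0=9
R1=8
R2=100
R0=M[100]=2
R0=2^16=18
R0=18|20=22
R0=22+13=35
R2=100+4=104
R1=8-1=7
CMP R1, 5  (cmp 7,5)
JGT loop: taken
R0=M[104]=-6
R0=(-6)^16=-22
R0=(-22)|20=-2
R0=(-2)+13=11
R2=104+4=108
R1=7-1=6
CMP R1, 5  (cmp 6,5)
JGT loop: taken
R0=M[108]=8
R0=8^16=24
R0=24|20=28
R0=28+13=41
R2=108+4=112
R1=6-1=5
CMP R1, 5  (cmp 5,5)
JGT loop: not taken
STORE R0, [108] → M[108]=41
halt.

41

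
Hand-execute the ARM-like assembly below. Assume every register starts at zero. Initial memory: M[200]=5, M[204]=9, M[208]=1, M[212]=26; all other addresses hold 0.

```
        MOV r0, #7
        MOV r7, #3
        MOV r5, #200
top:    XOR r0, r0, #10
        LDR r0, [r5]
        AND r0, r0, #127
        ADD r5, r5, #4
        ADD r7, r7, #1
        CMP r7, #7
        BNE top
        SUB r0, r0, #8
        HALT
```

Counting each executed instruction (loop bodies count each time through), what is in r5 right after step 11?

204

MOV r0, #7 → r0=7
MOV r7, #3 → r7=3
MOV r5, #200 → r5=200
XOR r0, r0, #10 → r0=7^10=13
LDR r0, [r5] → r0=M[200]=5
AND r0, r0, #127 → r0=5&127=5
ADD r5, r5, #4 → r5=200+4=204
ADD r7, r7, #1 → r7=3+1=4
CMP r7, #7  (cmp 4,7)
BNE top: taken
XOR r0, r0, #10 → r0=5^10=15
After step 11: r5 = 204.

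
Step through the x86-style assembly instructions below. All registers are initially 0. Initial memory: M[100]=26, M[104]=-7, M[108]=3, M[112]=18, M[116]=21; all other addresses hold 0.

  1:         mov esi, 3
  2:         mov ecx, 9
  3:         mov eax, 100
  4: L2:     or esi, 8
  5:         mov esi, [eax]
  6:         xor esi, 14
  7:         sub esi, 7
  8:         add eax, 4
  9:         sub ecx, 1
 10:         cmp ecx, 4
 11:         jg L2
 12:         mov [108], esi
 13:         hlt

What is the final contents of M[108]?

mov esi, 3 → esi=3
mov ecx, 9 → ecx=9
mov eax, 100 → eax=100
or esi, 8 → esi=3|8=11
mov esi, [eax] → esi=M[100]=26
xor esi, 14 → esi=26^14=20
sub esi, 7 → esi=20-7=13
add eax, 4 → eax=100+4=104
sub ecx, 1 → ecx=9-1=8
cmp ecx, 4  (cmp 8,4)
jg L2: taken
or esi, 8 → esi=13|8=13
mov esi, [eax] → esi=M[104]=-7
xor esi, 14 → esi=(-7)^14=-9
sub esi, 7 → esi=(-9)-7=-16
add eax, 4 → eax=104+4=108
sub ecx, 1 → ecx=8-1=7
cmp ecx, 4  (cmp 7,4)
jg L2: taken
or esi, 8 → esi=(-16)|8=-8
mov esi, [eax] → esi=M[108]=3
xor esi, 14 → esi=3^14=13
sub esi, 7 → esi=13-7=6
add eax, 4 → eax=108+4=112
sub ecx, 1 → ecx=7-1=6
cmp ecx, 4  (cmp 6,4)
jg L2: taken
or esi, 8 → esi=6|8=14
mov esi, [eax] → esi=M[112]=18
xor esi, 14 → esi=18^14=28
sub esi, 7 → esi=28-7=21
add eax, 4 → eax=112+4=116
sub ecx, 1 → ecx=6-1=5
cmp ecx, 4  (cmp 5,4)
jg L2: taken
or esi, 8 → esi=21|8=29
mov esi, [eax] → esi=M[116]=21
xor esi, 14 → esi=21^14=27
sub esi, 7 → esi=27-7=20
add eax, 4 → eax=116+4=120
sub ecx, 1 → ecx=5-1=4
cmp ecx, 4  (cmp 4,4)
jg L2: not taken
mov [108], esi → M[108]=20
halt.

20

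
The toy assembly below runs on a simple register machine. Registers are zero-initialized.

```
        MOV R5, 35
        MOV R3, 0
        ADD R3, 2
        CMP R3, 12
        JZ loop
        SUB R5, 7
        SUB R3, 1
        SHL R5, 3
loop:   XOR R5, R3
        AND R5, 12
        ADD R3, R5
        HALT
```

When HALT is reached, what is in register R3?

R5=35
R3=0
R3=0+2=2
CMP R3, 12  (cmp 2,12)
JZ loop: not taken
R5=35-7=28
R3=2-1=1
R5=28<<3=224
R5=224^1=225
R5=225&12=0
R3=1+0=1
halt.

1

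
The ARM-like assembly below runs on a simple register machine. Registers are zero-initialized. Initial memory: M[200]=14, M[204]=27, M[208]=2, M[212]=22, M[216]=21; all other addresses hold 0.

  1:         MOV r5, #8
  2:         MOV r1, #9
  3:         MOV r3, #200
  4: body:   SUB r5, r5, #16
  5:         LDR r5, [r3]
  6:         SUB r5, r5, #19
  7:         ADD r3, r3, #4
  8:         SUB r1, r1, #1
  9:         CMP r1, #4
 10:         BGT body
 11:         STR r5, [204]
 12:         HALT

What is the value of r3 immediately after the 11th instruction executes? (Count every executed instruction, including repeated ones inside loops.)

204

MOV r5, #8 → r5=8
MOV r1, #9 → r1=9
MOV r3, #200 → r3=200
SUB r5, r5, #16 → r5=8-16=-8
LDR r5, [r3] → r5=M[200]=14
SUB r5, r5, #19 → r5=14-19=-5
ADD r3, r3, #4 → r3=200+4=204
SUB r1, r1, #1 → r1=9-1=8
CMP r1, #4  (cmp 8,4)
BGT body: taken
SUB r5, r5, #16 → r5=(-5)-16=-21
After step 11: r3 = 204.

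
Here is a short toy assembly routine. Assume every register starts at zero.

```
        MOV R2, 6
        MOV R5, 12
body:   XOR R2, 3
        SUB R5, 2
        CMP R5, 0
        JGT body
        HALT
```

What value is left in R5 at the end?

after MOV R2, 6: R2=6
after MOV R5, 12: R5=12
after XOR R2, 3: R2=6^3=5
after SUB R5, 2: R5=12-2=10
CMP R5, 0  (cmp 10,0)
JGT body: taken
after XOR R2, 3: R2=5^3=6
after SUB R5, 2: R5=10-2=8
CMP R5, 0  (cmp 8,0)
JGT body: taken
after XOR R2, 3: R2=6^3=5
after SUB R5, 2: R5=8-2=6
CMP R5, 0  (cmp 6,0)
JGT body: taken
after XOR R2, 3: R2=5^3=6
after SUB R5, 2: R5=6-2=4
CMP R5, 0  (cmp 4,0)
JGT body: taken
after XOR R2, 3: R2=6^3=5
after SUB R5, 2: R5=4-2=2
CMP R5, 0  (cmp 2,0)
JGT body: taken
after XOR R2, 3: R2=5^3=6
after SUB R5, 2: R5=2-2=0
CMP R5, 0  (cmp 0,0)
JGT body: not taken
halt.

0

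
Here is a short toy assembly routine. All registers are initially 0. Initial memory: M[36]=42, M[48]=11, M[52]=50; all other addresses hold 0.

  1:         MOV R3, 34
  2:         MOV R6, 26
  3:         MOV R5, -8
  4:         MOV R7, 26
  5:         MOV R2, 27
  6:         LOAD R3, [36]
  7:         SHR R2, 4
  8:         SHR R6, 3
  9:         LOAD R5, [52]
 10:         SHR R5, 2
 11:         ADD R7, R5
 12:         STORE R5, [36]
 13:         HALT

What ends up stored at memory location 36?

12

MOV R3, 34 → R3=34
MOV R6, 26 → R6=26
MOV R5, -8 → R5=-8
MOV R7, 26 → R7=26
MOV R2, 27 → R2=27
LOAD R3, [36] → R3=M[36]=42
SHR R2, 4 → R2=27>>4=1
SHR R6, 3 → R6=26>>3=3
LOAD R5, [52] → R5=M[52]=50
SHR R5, 2 → R5=50>>2=12
ADD R7, R5 → R7=26+12=38
STORE R5, [36] → M[36]=12
halt.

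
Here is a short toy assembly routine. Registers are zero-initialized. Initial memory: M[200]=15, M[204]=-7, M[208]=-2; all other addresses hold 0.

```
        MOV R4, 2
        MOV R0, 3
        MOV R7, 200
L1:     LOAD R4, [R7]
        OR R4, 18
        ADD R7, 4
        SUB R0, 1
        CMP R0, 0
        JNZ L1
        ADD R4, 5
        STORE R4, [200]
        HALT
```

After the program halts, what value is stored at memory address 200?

after MOV R4, 2: R4=2
after MOV R0, 3: R0=3
after MOV R7, 200: R7=200
after LOAD R4, [R7]: R4=M[200]=15
after OR R4, 18: R4=15|18=31
after ADD R7, 4: R7=200+4=204
after SUB R0, 1: R0=3-1=2
CMP R0, 0  (cmp 2,0)
JNZ L1: taken
after LOAD R4, [R7]: R4=M[204]=-7
after OR R4, 18: R4=(-7)|18=-5
after ADD R7, 4: R7=204+4=208
after SUB R0, 1: R0=2-1=1
CMP R0, 0  (cmp 1,0)
JNZ L1: taken
after LOAD R4, [R7]: R4=M[208]=-2
after OR R4, 18: R4=(-2)|18=-2
after ADD R7, 4: R7=208+4=212
after SUB R0, 1: R0=1-1=0
CMP R0, 0  (cmp 0,0)
JNZ L1: not taken
after ADD R4, 5: R4=(-2)+5=3
STORE R4, [200] → M[200]=3
halt.

3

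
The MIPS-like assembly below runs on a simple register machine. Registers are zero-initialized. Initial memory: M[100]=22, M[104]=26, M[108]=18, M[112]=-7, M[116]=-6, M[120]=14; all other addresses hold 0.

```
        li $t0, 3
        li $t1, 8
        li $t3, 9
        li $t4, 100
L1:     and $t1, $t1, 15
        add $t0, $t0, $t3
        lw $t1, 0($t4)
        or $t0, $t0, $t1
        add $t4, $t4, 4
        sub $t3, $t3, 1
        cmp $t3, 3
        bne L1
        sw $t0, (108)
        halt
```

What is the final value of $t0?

li $t0, 3 → $t0=3
li $t1, 8 → $t1=8
li $t3, 9 → $t3=9
li $t4, 100 → $t4=100
and $t1, $t1, 15 → $t1=8&15=8
add $t0, $t0, $t3 → $t0=3+9=12
lw $t1, 0($t4) → $t1=M[100]=22
or $t0, $t0, $t1 → $t0=12|22=30
add $t4, $t4, 4 → $t4=100+4=104
sub $t3, $t3, 1 → $t3=9-1=8
cmp $t3, 3  (cmp 8,3)
bne L1: taken
and $t1, $t1, 15 → $t1=22&15=6
add $t0, $t0, $t3 → $t0=30+8=38
lw $t1, 0($t4) → $t1=M[104]=26
or $t0, $t0, $t1 → $t0=38|26=62
add $t4, $t4, 4 → $t4=104+4=108
sub $t3, $t3, 1 → $t3=8-1=7
cmp $t3, 3  (cmp 7,3)
bne L1: taken
and $t1, $t1, 15 → $t1=26&15=10
add $t0, $t0, $t3 → $t0=62+7=69
lw $t1, 0($t4) → $t1=M[108]=18
or $t0, $t0, $t1 → $t0=69|18=87
add $t4, $t4, 4 → $t4=108+4=112
sub $t3, $t3, 1 → $t3=7-1=6
cmp $t3, 3  (cmp 6,3)
bne L1: taken
and $t1, $t1, 15 → $t1=18&15=2
add $t0, $t0, $t3 → $t0=87+6=93
lw $t1, 0($t4) → $t1=M[112]=-7
or $t0, $t0, $t1 → $t0=93|(-7)=-3
add $t4, $t4, 4 → $t4=112+4=116
sub $t3, $t3, 1 → $t3=6-1=5
cmp $t3, 3  (cmp 5,3)
bne L1: taken
and $t1, $t1, 15 → $t1=(-7)&15=9
add $t0, $t0, $t3 → $t0=(-3)+5=2
lw $t1, 0($t4) → $t1=M[116]=-6
or $t0, $t0, $t1 → $t0=2|(-6)=-6
add $t4, $t4, 4 → $t4=116+4=120
sub $t3, $t3, 1 → $t3=5-1=4
cmp $t3, 3  (cmp 4,3)
bne L1: taken
and $t1, $t1, 15 → $t1=(-6)&15=10
add $t0, $t0, $t3 → $t0=(-6)+4=-2
lw $t1, 0($t4) → $t1=M[120]=14
or $t0, $t0, $t1 → $t0=(-2)|14=-2
add $t4, $t4, 4 → $t4=120+4=124
sub $t3, $t3, 1 → $t3=4-1=3
cmp $t3, 3  (cmp 3,3)
bne L1: not taken
sw $t0, (108) → M[108]=-2
halt.

-2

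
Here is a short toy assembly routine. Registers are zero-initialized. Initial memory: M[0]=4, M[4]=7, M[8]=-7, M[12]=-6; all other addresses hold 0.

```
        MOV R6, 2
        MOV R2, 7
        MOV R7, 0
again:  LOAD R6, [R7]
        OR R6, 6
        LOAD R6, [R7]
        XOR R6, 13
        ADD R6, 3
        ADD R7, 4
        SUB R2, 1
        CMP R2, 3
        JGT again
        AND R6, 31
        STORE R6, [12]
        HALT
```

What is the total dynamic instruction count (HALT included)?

R6=2
R2=7
R7=0
R6=M[0]=4
R6=4|6=6
R6=M[0]=4
R6=4^13=9
R6=9+3=12
R7=0+4=4
R2=7-1=6
CMP R2, 3  (cmp 6,3)
JGT again: taken
R6=M[4]=7
R6=7|6=7
R6=M[4]=7
R6=7^13=10
R6=10+3=13
R7=4+4=8
R2=6-1=5
CMP R2, 3  (cmp 5,3)
JGT again: taken
R6=M[8]=-7
R6=(-7)|6=-1
R6=M[8]=-7
R6=(-7)^13=-12
R6=(-12)+3=-9
R7=8+4=12
R2=5-1=4
CMP R2, 3  (cmp 4,3)
JGT again: taken
R6=M[12]=-6
R6=(-6)|6=-2
R6=M[12]=-6
R6=(-6)^13=-9
R6=(-9)+3=-6
R7=12+4=16
R2=4-1=3
CMP R2, 3  (cmp 3,3)
JGT again: not taken
R6=(-6)&31=26
STORE R6, [12] → M[12]=26
halt.
Total executed instructions: 42.

42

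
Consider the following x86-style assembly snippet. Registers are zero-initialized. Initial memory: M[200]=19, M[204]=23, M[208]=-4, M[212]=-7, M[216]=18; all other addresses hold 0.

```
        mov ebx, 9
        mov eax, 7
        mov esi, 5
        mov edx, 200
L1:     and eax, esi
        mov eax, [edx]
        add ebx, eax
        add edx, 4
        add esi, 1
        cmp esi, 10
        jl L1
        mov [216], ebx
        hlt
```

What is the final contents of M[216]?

58

after mov ebx, 9: ebx=9
after mov eax, 7: eax=7
after mov esi, 5: esi=5
after mov edx, 200: edx=200
after and eax, esi: eax=7&5=5
after mov eax, [edx]: eax=M[200]=19
after add ebx, eax: ebx=9+19=28
after add edx, 4: edx=200+4=204
after add esi, 1: esi=5+1=6
cmp esi, 10  (cmp 6,10)
jl L1: taken
after and eax, esi: eax=19&6=2
after mov eax, [edx]: eax=M[204]=23
after add ebx, eax: ebx=28+23=51
after add edx, 4: edx=204+4=208
after add esi, 1: esi=6+1=7
cmp esi, 10  (cmp 7,10)
jl L1: taken
after and eax, esi: eax=23&7=7
after mov eax, [edx]: eax=M[208]=-4
after add ebx, eax: ebx=51+(-4)=47
after add edx, 4: edx=208+4=212
after add esi, 1: esi=7+1=8
cmp esi, 10  (cmp 8,10)
jl L1: taken
after and eax, esi: eax=(-4)&8=8
after mov eax, [edx]: eax=M[212]=-7
after add ebx, eax: ebx=47+(-7)=40
after add edx, 4: edx=212+4=216
after add esi, 1: esi=8+1=9
cmp esi, 10  (cmp 9,10)
jl L1: taken
after and eax, esi: eax=(-7)&9=9
after mov eax, [edx]: eax=M[216]=18
after add ebx, eax: ebx=40+18=58
after add edx, 4: edx=216+4=220
after add esi, 1: esi=9+1=10
cmp esi, 10  (cmp 10,10)
jl L1: not taken
mov [216], ebx → M[216]=58
halt.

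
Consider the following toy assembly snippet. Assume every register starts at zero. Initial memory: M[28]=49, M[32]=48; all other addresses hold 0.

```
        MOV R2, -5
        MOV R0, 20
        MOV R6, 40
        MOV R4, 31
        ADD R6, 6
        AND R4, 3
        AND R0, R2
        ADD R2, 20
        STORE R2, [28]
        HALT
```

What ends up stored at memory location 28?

15

R2=-5
R0=20
R6=40
R4=31
R6=40+6=46
R4=31&3=3
R0=20&(-5)=16
R2=(-5)+20=15
STORE R2, [28] → M[28]=15
halt.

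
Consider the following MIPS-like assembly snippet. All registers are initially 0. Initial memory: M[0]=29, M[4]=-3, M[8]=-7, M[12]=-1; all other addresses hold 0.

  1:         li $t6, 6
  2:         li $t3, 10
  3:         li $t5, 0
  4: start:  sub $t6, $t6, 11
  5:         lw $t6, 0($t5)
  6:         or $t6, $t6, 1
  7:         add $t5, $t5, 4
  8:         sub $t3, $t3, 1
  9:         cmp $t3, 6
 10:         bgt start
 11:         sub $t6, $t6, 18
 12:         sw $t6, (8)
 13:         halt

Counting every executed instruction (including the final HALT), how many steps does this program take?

li $t6, 6 → $t6=6
li $t3, 10 → $t3=10
li $t5, 0 → $t5=0
sub $t6, $t6, 11 → $t6=6-11=-5
lw $t6, 0($t5) → $t6=M[0]=29
or $t6, $t6, 1 → $t6=29|1=29
add $t5, $t5, 4 → $t5=0+4=4
sub $t3, $t3, 1 → $t3=10-1=9
cmp $t3, 6  (cmp 9,6)
bgt start: taken
sub $t6, $t6, 11 → $t6=29-11=18
lw $t6, 0($t5) → $t6=M[4]=-3
or $t6, $t6, 1 → $t6=(-3)|1=-3
add $t5, $t5, 4 → $t5=4+4=8
sub $t3, $t3, 1 → $t3=9-1=8
cmp $t3, 6  (cmp 8,6)
bgt start: taken
sub $t6, $t6, 11 → $t6=(-3)-11=-14
lw $t6, 0($t5) → $t6=M[8]=-7
or $t6, $t6, 1 → $t6=(-7)|1=-7
add $t5, $t5, 4 → $t5=8+4=12
sub $t3, $t3, 1 → $t3=8-1=7
cmp $t3, 6  (cmp 7,6)
bgt start: taken
sub $t6, $t6, 11 → $t6=(-7)-11=-18
lw $t6, 0($t5) → $t6=M[12]=-1
or $t6, $t6, 1 → $t6=(-1)|1=-1
add $t5, $t5, 4 → $t5=12+4=16
sub $t3, $t3, 1 → $t3=7-1=6
cmp $t3, 6  (cmp 6,6)
bgt start: not taken
sub $t6, $t6, 18 → $t6=(-1)-18=-19
sw $t6, (8) → M[8]=-19
halt.
Total executed instructions: 34.

34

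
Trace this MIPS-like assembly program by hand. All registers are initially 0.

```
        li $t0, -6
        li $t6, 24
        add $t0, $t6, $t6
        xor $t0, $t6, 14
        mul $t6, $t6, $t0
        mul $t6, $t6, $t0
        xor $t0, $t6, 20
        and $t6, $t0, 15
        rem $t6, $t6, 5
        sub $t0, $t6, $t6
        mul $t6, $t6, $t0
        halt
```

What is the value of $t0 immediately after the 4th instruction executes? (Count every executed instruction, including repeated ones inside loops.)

22

li $t0, -6 → $t0=-6
li $t6, 24 → $t6=24
add $t0, $t6, $t6 → $t0=24+24=48
xor $t0, $t6, 14 → $t0=24^14=22
After step 4: $t0 = 22.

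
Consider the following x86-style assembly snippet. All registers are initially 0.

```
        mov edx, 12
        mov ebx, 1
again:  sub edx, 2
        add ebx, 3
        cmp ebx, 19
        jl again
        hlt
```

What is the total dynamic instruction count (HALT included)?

edx=12
ebx=1
edx=12-2=10
ebx=1+3=4
cmp ebx, 19  (cmp 4,19)
jl again: taken
edx=10-2=8
ebx=4+3=7
cmp ebx, 19  (cmp 7,19)
jl again: taken
edx=8-2=6
ebx=7+3=10
cmp ebx, 19  (cmp 10,19)
jl again: taken
edx=6-2=4
ebx=10+3=13
cmp ebx, 19  (cmp 13,19)
jl again: taken
edx=4-2=2
ebx=13+3=16
cmp ebx, 19  (cmp 16,19)
jl again: taken
edx=2-2=0
ebx=16+3=19
cmp ebx, 19  (cmp 19,19)
jl again: not taken
halt.
Total executed instructions: 27.

27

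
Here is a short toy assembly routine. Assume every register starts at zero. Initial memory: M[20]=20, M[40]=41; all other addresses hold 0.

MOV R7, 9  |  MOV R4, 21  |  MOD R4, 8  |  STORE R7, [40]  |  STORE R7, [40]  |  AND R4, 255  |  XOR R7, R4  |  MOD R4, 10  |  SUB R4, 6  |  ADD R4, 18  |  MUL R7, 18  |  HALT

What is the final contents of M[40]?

9

after MOV R7, 9: R7=9
after MOV R4, 21: R4=21
after MOD R4, 8: R4=21%8=5
STORE R7, [40] → M[40]=9
STORE R7, [40] → M[40]=9
after AND R4, 255: R4=5&255=5
after XOR R7, R4: R7=9^5=12
after MOD R4, 10: R4=5%10=5
after SUB R4, 6: R4=5-6=-1
after ADD R4, 18: R4=(-1)+18=17
after MUL R7, 18: R7=12*18=216
halt.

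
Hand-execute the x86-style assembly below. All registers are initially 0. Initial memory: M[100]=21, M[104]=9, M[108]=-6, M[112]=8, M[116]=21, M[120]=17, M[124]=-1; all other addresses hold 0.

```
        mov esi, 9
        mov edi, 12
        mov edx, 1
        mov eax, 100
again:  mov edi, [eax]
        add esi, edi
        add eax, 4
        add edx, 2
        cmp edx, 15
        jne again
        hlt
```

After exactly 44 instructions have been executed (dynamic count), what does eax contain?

128

esi=9
edi=12
edx=1
eax=100
edi=M[100]=21
esi=9+21=30
eax=100+4=104
edx=1+2=3
cmp edx, 15  (cmp 3,15)
jne again: taken
edi=M[104]=9
esi=30+9=39
eax=104+4=108
edx=3+2=5
cmp edx, 15  (cmp 5,15)
jne again: taken
edi=M[108]=-6
esi=39+(-6)=33
eax=108+4=112
edx=5+2=7
cmp edx, 15  (cmp 7,15)
jne again: taken
edi=M[112]=8
esi=33+8=41
eax=112+4=116
edx=7+2=9
cmp edx, 15  (cmp 9,15)
jne again: taken
edi=M[116]=21
esi=41+21=62
eax=116+4=120
edx=9+2=11
cmp edx, 15  (cmp 11,15)
jne again: taken
edi=M[120]=17
esi=62+17=79
eax=120+4=124
edx=11+2=13
cmp edx, 15  (cmp 13,15)
jne again: taken
edi=M[124]=-1
esi=79+(-1)=78
eax=124+4=128
edx=13+2=15
After step 44: eax = 128.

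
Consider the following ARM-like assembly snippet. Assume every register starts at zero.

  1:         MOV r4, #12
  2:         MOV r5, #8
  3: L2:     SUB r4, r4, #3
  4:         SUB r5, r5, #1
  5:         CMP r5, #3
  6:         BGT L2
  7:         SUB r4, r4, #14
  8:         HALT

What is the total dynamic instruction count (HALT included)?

MOV r4, #12 → r4=12
MOV r5, #8 → r5=8
SUB r4, r4, #3 → r4=12-3=9
SUB r5, r5, #1 → r5=8-1=7
CMP r5, #3  (cmp 7,3)
BGT L2: taken
SUB r4, r4, #3 → r4=9-3=6
SUB r5, r5, #1 → r5=7-1=6
CMP r5, #3  (cmp 6,3)
BGT L2: taken
SUB r4, r4, #3 → r4=6-3=3
SUB r5, r5, #1 → r5=6-1=5
CMP r5, #3  (cmp 5,3)
BGT L2: taken
SUB r4, r4, #3 → r4=3-3=0
SUB r5, r5, #1 → r5=5-1=4
CMP r5, #3  (cmp 4,3)
BGT L2: taken
SUB r4, r4, #3 → r4=0-3=-3
SUB r5, r5, #1 → r5=4-1=3
CMP r5, #3  (cmp 3,3)
BGT L2: not taken
SUB r4, r4, #14 → r4=(-3)-14=-17
halt.
Total executed instructions: 24.

24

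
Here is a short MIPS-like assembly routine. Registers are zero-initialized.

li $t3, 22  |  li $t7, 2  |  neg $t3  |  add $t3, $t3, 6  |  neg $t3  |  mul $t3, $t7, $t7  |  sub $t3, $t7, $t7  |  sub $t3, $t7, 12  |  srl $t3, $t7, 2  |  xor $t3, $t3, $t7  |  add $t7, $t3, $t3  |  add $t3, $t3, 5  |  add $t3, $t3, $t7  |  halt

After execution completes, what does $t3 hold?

11

after li $t3, 22: $t3=22
after li $t7, 2: $t7=2
after neg $t3: $t3=-(22)=-22
after add $t3, $t3, 6: $t3=(-22)+6=-16
after neg $t3: $t3=-(-16)=16
after mul $t3, $t7, $t7: $t3=2*2=4
after sub $t3, $t7, $t7: $t3=2-2=0
after sub $t3, $t7, 12: $t3=2-12=-10
after srl $t3, $t7, 2: $t3=2>>2=0
after xor $t3, $t3, $t7: $t3=0^2=2
after add $t7, $t3, $t3: $t7=2+2=4
after add $t3, $t3, 5: $t3=2+5=7
after add $t3, $t3, $t7: $t3=7+4=11
halt.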